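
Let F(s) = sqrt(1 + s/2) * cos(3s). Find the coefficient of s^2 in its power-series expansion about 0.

-145/32

Write out both Maclaurin series and multiply, keeping only the needed powers.
F(0) = 1
F′(0) = 1/4
F′′(0) = -145/16
Then c_k = F^(k)(0)/k! gives each Taylor coefficient.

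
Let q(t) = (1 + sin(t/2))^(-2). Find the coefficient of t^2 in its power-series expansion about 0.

Substitute the inner expansion into the outer series and collect powers.
[t^0] = 1;  [t^1] = -1;  [t^2] = 3/4.

3/4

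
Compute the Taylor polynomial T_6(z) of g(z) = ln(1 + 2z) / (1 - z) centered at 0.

-28*z^6/5 + 76*z^5/15 - 4*z^4/3 + 8*z^3/3 + 2*z

Take the Cauchy product of the two expansions.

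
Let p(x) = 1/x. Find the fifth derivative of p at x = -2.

The coefficient of (x + 2)^5 in the expansion is -1/64, so p^(5)(-2) = 5! * (-1/64) = -15/8.

-15/8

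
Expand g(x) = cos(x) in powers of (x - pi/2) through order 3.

(x - pi/2)^3/6 - (x - pi/2)

[(x - pi/2)^0] = 0;  [(x - pi/2)^1] = -1;  [(x - pi/2)^2] = 0;  [(x - pi/2)^3] = 1/6.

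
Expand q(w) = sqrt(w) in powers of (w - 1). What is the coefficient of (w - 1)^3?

1/16

Compute the successive derivatives at the expansion point and divide by k!.
q(1) = 1
q′(1) = 1/2
q′′(1) = -1/4
q′′′(1) = 3/8
Then c_k = q^(k)(1)/k! gives each Taylor coefficient.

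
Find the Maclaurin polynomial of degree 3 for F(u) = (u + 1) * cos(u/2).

-u^3/8 - u^2/8 + u + 1

Distribute the polynomial across the series and collect like powers.
F(0) = 1
F′(0) = 1
F′′(0) = -1/4
F′′′(0) = -3/4
Dividing each by k! gives the coefficients c_0, ..., c_3.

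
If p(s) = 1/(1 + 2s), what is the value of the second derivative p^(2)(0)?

8

From the series, [s^2] p = 4; multiply by 2! = 2 to get 8.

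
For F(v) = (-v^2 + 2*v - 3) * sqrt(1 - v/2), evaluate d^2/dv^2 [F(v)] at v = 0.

-45/16

Multiply each power in the prefactor through the base expansion.
The coefficient of v^2 in the expansion is -45/32, so F′′(0) = 2! * (-45/32) = -45/16.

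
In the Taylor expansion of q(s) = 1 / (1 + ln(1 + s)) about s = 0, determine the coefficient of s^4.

11/3

Write 1/(1+u) = 1 - u + u^2 - u^3 + ... and substitute the series for u.
q(0) = 1
q′(0) = -1
q′′(0) = 3
q′′′(0) = -14
q^(4)(0) = 88
Dividing each by k! gives the coefficients c_0, ..., c_4.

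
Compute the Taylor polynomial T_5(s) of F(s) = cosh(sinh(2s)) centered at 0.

Plug the Maclaurin series of the inner function into that of the outer and collect terms.
[s^0] = 1;  [s^1] = 0;  [s^2] = 2;  [s^3] = 0;  [s^4] = 10/3;  [s^5] = 0.

10*s^4/3 + 2*s^2 + 1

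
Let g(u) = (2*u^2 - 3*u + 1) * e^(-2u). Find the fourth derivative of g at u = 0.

208

Shift and add copies of the series according to the polynomial's terms.
The coefficient of u^4 in the expansion is 26/3, so g^(4)(0) = 4! * (26/3) = 208.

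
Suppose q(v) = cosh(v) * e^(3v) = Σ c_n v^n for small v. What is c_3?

Write out both Maclaurin series and multiply, keeping only the needed powers.
q(0) = 1
q′(0) = 3
q′′(0) = 10
q′′′(0) = 36
Then c_k = q^(k)(0)/k! gives each Taylor coefficient.

6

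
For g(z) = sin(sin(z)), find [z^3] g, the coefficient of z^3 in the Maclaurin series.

Compose series: expand the inner function first, then feed it into the outer expansion.
g(0) = 0
g′(0) = 1
g′′(0) = 0
g′′′(0) = -2
So c_3 = g′′′(0)/3! = -1/3.

-1/3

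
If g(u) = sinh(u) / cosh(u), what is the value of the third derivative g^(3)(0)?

Divide the numerator series by the denominator series (power-series long division).
From the series, [u^3] g = -1/3; multiply by 3! = 6 to get -2.

-2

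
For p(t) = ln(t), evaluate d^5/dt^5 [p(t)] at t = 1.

Differentiate repeatedly and evaluate at the center.
From the series, [(t - 1)^5] p = 1/5; multiply by 5! = 120 to get 24.

24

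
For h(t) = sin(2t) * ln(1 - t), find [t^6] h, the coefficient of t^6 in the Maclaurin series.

Write out both Maclaurin series and multiply, keeping only the needed powers.
h(0) = 0
h′(0) = 0
h′′(0) = -4
h′′′(0) = -6
h^(4)(0) = 16
h^(5)(0) = 20
h^(6)(0) = -160

-2/9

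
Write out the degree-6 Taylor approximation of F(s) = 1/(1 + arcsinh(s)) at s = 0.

Plug the Maclaurin series of the inner function into that of the outer and collect terms.
[s^0] = 1;  [s^1] = -1;  [s^2] = 1;  [s^3] = -5/6;  [s^4] = 2/3;  [s^5] = -23/40;  [s^6] = 23/45.

23*s^6/45 - 23*s^5/40 + 2*s^4/3 - 5*s^3/6 + s^2 - s + 1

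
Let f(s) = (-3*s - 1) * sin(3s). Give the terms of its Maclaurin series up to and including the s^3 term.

Distribute the polynomial across the series and collect like powers.
f(0) = 0
f′(0) = -3
f′′(0) = -18
f′′′(0) = 27

9*s^3/2 - 9*s^2 - 3*s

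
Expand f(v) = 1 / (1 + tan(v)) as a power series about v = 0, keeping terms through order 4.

5*v^4/3 - 4*v^3/3 + v^2 - v + 1

Write 1/(1+u) = 1 - u + u^2 - u^3 + ... and substitute the series for u.
[v^0] = 1;  [v^1] = -1;  [v^2] = 1;  [v^3] = -4/3;  [v^4] = 5/3.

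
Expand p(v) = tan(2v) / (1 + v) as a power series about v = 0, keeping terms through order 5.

Write out both Maclaurin series and multiply, keeping only the needed powers.
[v^0] = 0;  [v^1] = 2;  [v^2] = -2;  [v^3] = 14/3;  [v^4] = -14/3;  [v^5] = 134/15.

134*v^5/15 - 14*v^4/3 + 14*v^3/3 - 2*v^2 + 2*v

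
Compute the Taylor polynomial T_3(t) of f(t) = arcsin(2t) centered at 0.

[t^0] = 0;  [t^1] = 2;  [t^2] = 0;  [t^3] = 4/3.

4*t^3/3 + 2*t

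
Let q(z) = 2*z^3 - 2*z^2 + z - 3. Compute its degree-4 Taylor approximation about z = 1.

2*(z - 1)^3 + 4*(z - 1)^2 + 3*(z - 1) - 2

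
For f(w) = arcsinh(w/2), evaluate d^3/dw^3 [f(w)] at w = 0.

-1/8

Differentiate repeatedly and evaluate at the center.
The coefficient of w^3 in the expansion is -1/48, so f′′′(0) = 3! * (-1/48) = -1/8.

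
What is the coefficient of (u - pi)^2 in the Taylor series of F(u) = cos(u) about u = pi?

F(pi) = -1
F′(pi) = 0
F′′(pi) = 1
So c_2 = F′′(pi)/2! = 1/2.

1/2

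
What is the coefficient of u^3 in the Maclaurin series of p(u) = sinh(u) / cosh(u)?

Invert the denominator's series and multiply.
[u^0] = 0;  [u^1] = 1;  [u^2] = 0;  [u^3] = -1/3.

-1/3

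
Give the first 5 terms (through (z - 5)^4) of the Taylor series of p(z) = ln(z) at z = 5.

p(5) = ln(5)
p′(5) = 1/5
p′′(5) = -1/25
p′′′(5) = 2/125
p^(4)(5) = -6/625

-(z - 5)^4/2500 + (z - 5)^3/375 - (z - 5)^2/50 + (z - 5)/5 + ln(5)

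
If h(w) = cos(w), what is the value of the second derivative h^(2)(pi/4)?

-sqrt(2)/2

From the series, [(w - pi/4)^2] h = -sqrt(2)/4; multiply by 2! = 2 to get -sqrt(2)/2.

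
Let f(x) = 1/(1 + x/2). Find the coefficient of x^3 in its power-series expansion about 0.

-1/8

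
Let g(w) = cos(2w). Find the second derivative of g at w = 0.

-4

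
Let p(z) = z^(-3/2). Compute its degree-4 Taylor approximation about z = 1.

315*(z - 1)^4/128 - 35*(z - 1)^3/16 + 15*(z - 1)^2/8 - 3*(z - 1)/2 + 1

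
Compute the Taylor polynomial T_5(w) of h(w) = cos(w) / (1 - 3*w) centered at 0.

Expand 1/(denominator) as a geometric series and multiply by the numerator's series.

1837*w^5/8 + 1837*w^4/24 + 51*w^3/2 + 17*w^2/2 + 3*w + 1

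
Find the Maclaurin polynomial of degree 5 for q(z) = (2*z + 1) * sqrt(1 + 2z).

-3*z^5/8 + 3*z^4/8 - z^3/2 + 3*z^2/2 + 3*z + 1

Multiply each power in the prefactor through the base expansion.
[z^0] = 1;  [z^1] = 3;  [z^2] = 3/2;  [z^3] = -1/2;  [z^4] = 3/8;  [z^5] = -3/8.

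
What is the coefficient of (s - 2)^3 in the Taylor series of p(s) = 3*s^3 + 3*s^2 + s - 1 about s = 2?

3

p(2) = 37
p′(2) = 49
p′′(2) = 42
p′′′(2) = 18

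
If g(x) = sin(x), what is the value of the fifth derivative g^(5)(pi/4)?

Compute the successive derivatives at the expansion point and divide by k!.
From the series, [(x - pi/4)^5] g = sqrt(2)/240; multiply by 5! = 120 to get sqrt(2)/2.

sqrt(2)/2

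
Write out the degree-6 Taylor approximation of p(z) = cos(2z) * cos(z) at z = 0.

-73*z^6/144 + 41*z^4/24 - 5*z^2/2 + 1

Take the Cauchy product of the two expansions.
p(0) = 1
p′(0) = 0
p′′(0) = -5
p′′′(0) = 0
p^(4)(0) = 41
p^(5)(0) = 0
p^(6)(0) = -365
The Taylor polynomial is Σ p^(k)(0)/k! · z^k.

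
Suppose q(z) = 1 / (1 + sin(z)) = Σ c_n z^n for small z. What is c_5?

-61/120

Use the geometric series for the reciprocal, then substitute.
q(0) = 1
q′(0) = -1
q′′(0) = 2
q′′′(0) = -5
q^(4)(0) = 16
q^(5)(0) = -61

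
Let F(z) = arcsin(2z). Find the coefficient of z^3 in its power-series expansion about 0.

4/3

Use the known series and substitute for the argument.
F(0) = 0
F′(0) = 2
F′′(0) = 0
F′′′(0) = 8
Then c_k = F^(k)(0)/k! gives each Taylor coefficient.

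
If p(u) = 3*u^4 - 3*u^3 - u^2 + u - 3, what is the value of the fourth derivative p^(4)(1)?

72

The coefficient of (u - 1)^4 in the expansion is 3, so p^(4)(1) = 4! * (3) = 72.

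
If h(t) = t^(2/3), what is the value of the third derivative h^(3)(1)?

From the series, [(t - 1)^3] h = 4/81; multiply by 3! = 6 to get 8/27.

8/27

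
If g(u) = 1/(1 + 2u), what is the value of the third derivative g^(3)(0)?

-48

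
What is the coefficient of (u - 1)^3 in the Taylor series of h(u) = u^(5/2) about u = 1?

5/16

Compute the successive derivatives at the expansion point and divide by k!.
h(1) = 1
h′(1) = 5/2
h′′(1) = 15/4
h′′′(1) = 15/8
So c_3 = h′′′(1)/3! = 5/16.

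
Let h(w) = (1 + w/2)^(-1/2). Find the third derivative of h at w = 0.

-15/64

Apply the Taylor formula c_k = f^(k)(a)/k!.
The coefficient of w^3 in the expansion is -5/128, so h′′′(0) = 3! * (-5/128) = -15/64.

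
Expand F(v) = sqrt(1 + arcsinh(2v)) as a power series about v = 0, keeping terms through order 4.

Let u equal the inner series; expand the outer function in u and truncate.
F(0) = 1
F′(0) = 1
F′′(0) = -1
F′′′(0) = -1
F^(4)(0) = 1

v^4/24 - v^3/6 - v^2/2 + v + 1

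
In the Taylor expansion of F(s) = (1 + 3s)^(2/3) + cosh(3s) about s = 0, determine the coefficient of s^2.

Expand each term separately and add.
F(0) = 2
F′(0) = 2
F′′(0) = 7
So c_2 = F′′(0)/2! = 7/2.

7/2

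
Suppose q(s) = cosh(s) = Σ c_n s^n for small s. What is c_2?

q(0) = 1
q′(0) = 0
q′′(0) = 1

1/2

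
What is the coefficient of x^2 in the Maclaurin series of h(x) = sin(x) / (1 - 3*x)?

Multiply the numerator's expansion by the denominator's geometric series.
So c_2 = h′′(0)/2! = 3.

3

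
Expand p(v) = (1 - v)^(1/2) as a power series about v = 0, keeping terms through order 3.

[v^0] = 1;  [v^1] = -1/2;  [v^2] = -1/8;  [v^3] = -1/16.

-v^3/16 - v^2/8 - v/2 + 1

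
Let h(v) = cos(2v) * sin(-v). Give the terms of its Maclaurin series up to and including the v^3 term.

13*v^3/6 - v

Take the Cauchy product of the two expansions.
[v^0] = 0;  [v^1] = -1;  [v^2] = 0;  [v^3] = 13/6.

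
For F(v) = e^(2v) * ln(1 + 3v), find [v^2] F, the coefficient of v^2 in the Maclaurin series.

Take the Cauchy product of the two expansions.
So c_2 = F′′(0)/2! = 3/2.

3/2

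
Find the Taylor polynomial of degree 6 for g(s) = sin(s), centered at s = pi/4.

Compute the successive derivatives at the expansion point and divide by k!.
g(pi/4) = sqrt(2)/2
g′(pi/4) = sqrt(2)/2
g′′(pi/4) = -sqrt(2)/2
g′′′(pi/4) = -sqrt(2)/2
g^(4)(pi/4) = sqrt(2)/2
g^(5)(pi/4) = sqrt(2)/2
g^(6)(pi/4) = -sqrt(2)/2
Dividing each by k! gives the coefficients c_0, ..., c_6.

-sqrt(2)*(s - pi/4)^6/1440 + sqrt(2)*(s - pi/4)^5/240 + sqrt(2)*(s - pi/4)^4/48 - sqrt(2)*(s - pi/4)^3/12 - sqrt(2)*(s - pi/4)^2/4 + sqrt(2)*(s - pi/4)/2 + sqrt(2)/2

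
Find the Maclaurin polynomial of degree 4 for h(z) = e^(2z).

Differentiate repeatedly and evaluate at the center.
h(0) = 1
h′(0) = 2
h′′(0) = 4
h′′′(0) = 8
h^(4)(0) = 16
Then c_k = h^(k)(0)/k! gives each Taylor coefficient.

2*z^4/3 + 4*z^3/3 + 2*z^2 + 2*z + 1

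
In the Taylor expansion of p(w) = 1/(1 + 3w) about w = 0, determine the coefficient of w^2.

Compute the successive derivatives at the expansion point and divide by k!.
p(0) = 1
p′(0) = -3
p′′(0) = 18
The Taylor polynomial is Σ p^(k)(0)/k! · w^k.

9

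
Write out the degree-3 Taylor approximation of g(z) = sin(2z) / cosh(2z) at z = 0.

-16*z^3/3 + 2*z

Write the quotient as an unknown series and match coefficients against numerator = denominator · series.
[z^0] = 0;  [z^1] = 2;  [z^2] = 0;  [z^3] = -16/3.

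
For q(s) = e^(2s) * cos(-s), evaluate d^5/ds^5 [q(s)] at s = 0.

Multiply the two series term by term and collect like powers.
The coefficient of s^5 in the expansion is -19/60, so q^(5)(0) = 5! * (-19/60) = -38.

-38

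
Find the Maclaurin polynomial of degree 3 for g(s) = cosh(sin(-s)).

Substitute the inner expansion into the outer series and collect powers.
g(0) = 1
g′(0) = 0
g′′(0) = 1
g′′′(0) = 0

s^2/2 + 1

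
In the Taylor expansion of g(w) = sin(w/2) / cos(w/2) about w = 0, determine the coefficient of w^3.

1/24

Divide the numerator series by the denominator series (power-series long division).
[w^0] = 0;  [w^1] = 1/2;  [w^2] = 0;  [w^3] = 1/24.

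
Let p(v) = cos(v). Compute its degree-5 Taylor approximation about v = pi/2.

-(v - pi/2)^5/120 + (v - pi/2)^3/6 - (v - pi/2)

Apply the Taylor formula c_k = f^(k)(a)/k!.
p(pi/2) = 0
p′(pi/2) = -1
p′′(pi/2) = 0
p′′′(pi/2) = 1
p^(4)(pi/2) = 0
p^(5)(pi/2) = -1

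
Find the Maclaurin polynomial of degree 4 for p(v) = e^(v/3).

Apply the Taylor formula c_k = f^(k)(a)/k!.
p(0) = 1
p′(0) = 1/3
p′′(0) = 1/9
p′′′(0) = 1/27
p^(4)(0) = 1/81

v^4/1944 + v^3/162 + v^2/18 + v/3 + 1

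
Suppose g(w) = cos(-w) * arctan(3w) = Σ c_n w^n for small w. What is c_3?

Multiply the two series term by term and collect like powers.
[w^0] = 0;  [w^1] = 3;  [w^2] = 0;  [w^3] = -21/2.

-21/2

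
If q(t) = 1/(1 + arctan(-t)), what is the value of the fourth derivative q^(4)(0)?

8

Plug the Maclaurin series of the inner function into that of the outer and collect terms.
From the series, [t^4] q = 1/3; multiply by 4! = 24 to get 8.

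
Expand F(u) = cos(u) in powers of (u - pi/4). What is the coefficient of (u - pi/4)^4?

sqrt(2)/48

Compute the successive derivatives at the expansion point and divide by k!.
F(pi/4) = sqrt(2)/2
F′(pi/4) = -sqrt(2)/2
F′′(pi/4) = -sqrt(2)/2
F′′′(pi/4) = sqrt(2)/2
F^(4)(pi/4) = sqrt(2)/2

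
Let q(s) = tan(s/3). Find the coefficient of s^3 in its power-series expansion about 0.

1/81

q(0) = 0
q′(0) = 1/3
q′′(0) = 0
q′′′(0) = 2/27
So c_3 = q′′′(0)/3! = 1/81.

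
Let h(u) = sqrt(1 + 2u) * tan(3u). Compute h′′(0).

6

Expand each factor separately, then convolve coefficients.
From the series, [u^2] h = 3; multiply by 2! = 2 to get 6.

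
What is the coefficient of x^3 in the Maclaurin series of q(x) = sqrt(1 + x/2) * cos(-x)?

-15/128

Expand each factor separately, then convolve coefficients.
q(0) = 1
q′(0) = 1/4
q′′(0) = -17/16
q′′′(0) = -45/64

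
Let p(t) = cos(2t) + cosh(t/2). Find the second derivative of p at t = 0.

Expand each term separately and add.
From the series, [t^2] p = -15/8; multiply by 2! = 2 to get -15/4.

-15/4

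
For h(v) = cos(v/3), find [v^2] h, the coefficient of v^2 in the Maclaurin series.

-1/18

[v^0] = 1;  [v^1] = 0;  [v^2] = -1/18.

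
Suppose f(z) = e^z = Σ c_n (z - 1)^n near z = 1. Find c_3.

e/6

f(1) = e
f′(1) = e
f′′(1) = e
f′′′(1) = e
Dividing each by k! gives the coefficients c_0, ..., c_3.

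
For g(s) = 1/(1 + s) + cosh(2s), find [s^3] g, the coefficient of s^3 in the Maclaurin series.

Add the two expansions coefficient-wise.
g(0) = 2
g′(0) = -1
g′′(0) = 6
g′′′(0) = -6

-1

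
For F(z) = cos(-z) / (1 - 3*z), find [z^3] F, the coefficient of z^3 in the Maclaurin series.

51/2

Use 1/(1 - r) = Σ r^k on the denominator, then take the Cauchy product.
[z^0] = 1;  [z^1] = 3;  [z^2] = 17/2;  [z^3] = 51/2.
So c_3 = F′′′(0)/3! = 51/2.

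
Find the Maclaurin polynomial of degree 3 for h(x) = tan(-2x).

h(0) = 0
h′(0) = -2
h′′(0) = 0
h′′′(0) = -16

-8*x^3/3 - 2*x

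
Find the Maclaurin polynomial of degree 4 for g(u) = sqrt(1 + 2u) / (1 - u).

Multiply the two series term by term and collect like powers.
g(0) = 1
g′(0) = 2
g′′(0) = 3
g′′′(0) = 12
g^(4)(0) = 33
Dividing each by k! gives the coefficients c_0, ..., c_4.

11*u^4/8 + 2*u^3 + 3*u^2/2 + 2*u + 1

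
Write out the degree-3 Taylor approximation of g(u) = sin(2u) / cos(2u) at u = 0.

Divide the numerator series by the denominator series (power-series long division).
g(0) = 0
g′(0) = 2
g′′(0) = 0
g′′′(0) = 16
The Taylor polynomial is Σ g^(k)(0)/k! · u^k.

8*u^3/3 + 2*u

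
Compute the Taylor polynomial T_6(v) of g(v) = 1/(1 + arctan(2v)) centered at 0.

Substitute the inner expansion into the outer series and collect powers.

512*v^6/45 - 32*v^5/5 + 16*v^4/3 - 16*v^3/3 + 4*v^2 - 2*v + 1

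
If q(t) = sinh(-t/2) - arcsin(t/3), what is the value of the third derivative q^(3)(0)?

Combine the two series term by term.
The coefficient of t^3 in the expansion is -35/1296, so q′′′(0) = 3! * (-35/1296) = -35/216.

-35/216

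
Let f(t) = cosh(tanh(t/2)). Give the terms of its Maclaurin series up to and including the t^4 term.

Plug the Maclaurin series of the inner function into that of the outer and collect terms.
f(0) = 1
f′(0) = 0
f′′(0) = 1/4
f′′′(0) = 0
f^(4)(0) = -7/16
The Taylor polynomial is Σ f^(k)(0)/k! · t^k.

-7*t^4/384 + t^2/8 + 1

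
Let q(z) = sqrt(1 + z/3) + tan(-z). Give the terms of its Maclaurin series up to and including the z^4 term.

Combine the two series term by term.
q(0) = 1
q′(0) = -5/6
q′′(0) = -1/36
q′′′(0) = -143/72
q^(4)(0) = -5/432
Dividing each by k! gives the coefficients c_0, ..., c_4.

-5*z^4/10368 - 143*z^3/432 - z^2/72 - 5*z/6 + 1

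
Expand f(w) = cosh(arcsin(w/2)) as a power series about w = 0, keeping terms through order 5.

Compose series: expand the inner function first, then feed it into the outer expansion.
f(0) = 1
f′(0) = 0
f′′(0) = 1/4
f′′′(0) = 0
f^(4)(0) = 5/16
f^(5)(0) = 0

5*w^4/384 + w^2/8 + 1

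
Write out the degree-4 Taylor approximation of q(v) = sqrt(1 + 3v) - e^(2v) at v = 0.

Combine the two series term by term.
[v^0] = 0;  [v^1] = -1/2;  [v^2] = -25/8;  [v^3] = 17/48;  [v^4] = -1471/384.

-1471*v^4/384 + 17*v^3/48 - 25*v^2/8 - v/2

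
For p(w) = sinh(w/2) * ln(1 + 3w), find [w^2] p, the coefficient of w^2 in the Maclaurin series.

3/2

Take the Cauchy product of the two expansions.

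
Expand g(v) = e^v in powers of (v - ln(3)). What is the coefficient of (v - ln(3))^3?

Differentiate repeatedly and evaluate at the center.
g(ln(3)) = 3
g′(ln(3)) = 3
g′′(ln(3)) = 3
g′′′(ln(3)) = 3
Dividing each by k! gives the coefficients c_0, ..., c_3.

1/2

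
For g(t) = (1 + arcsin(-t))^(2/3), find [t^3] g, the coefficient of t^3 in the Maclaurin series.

-13/81

Compose series: expand the inner function first, then feed it into the outer expansion.
So c_3 = g′′′(0)/3! = -13/81.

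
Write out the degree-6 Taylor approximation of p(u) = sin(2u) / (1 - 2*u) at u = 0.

Expand 1/(denominator) as a geometric series and multiply by the numerator's series.
[u^0] = 0;  [u^1] = 2;  [u^2] = 4;  [u^3] = 20/3;  [u^4] = 40/3;  [u^5] = 404/15;  [u^6] = 808/15.

808*u^6/15 + 404*u^5/15 + 40*u^4/3 + 20*u^3/3 + 4*u^2 + 2*u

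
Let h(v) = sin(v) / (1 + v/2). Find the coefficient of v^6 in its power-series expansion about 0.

-7/480

Write out both Maclaurin series and multiply, keeping only the needed powers.
h(0) = 0
h′(0) = 1
h′′(0) = -1
h′′′(0) = 1/2
h^(4)(0) = -1
h^(5)(0) = 7/2
h^(6)(0) = -21/2
So c_6 = h^(6)(0)/6! = -7/480.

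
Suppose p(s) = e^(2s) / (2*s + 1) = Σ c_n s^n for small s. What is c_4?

6

Multiply the numerator's expansion by the denominator's geometric series.
So c_4 = p^(4)(0)/4! = 6.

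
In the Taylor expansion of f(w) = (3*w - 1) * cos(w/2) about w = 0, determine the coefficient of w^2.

1/8

Distribute the polynomial across the series and collect like powers.
f(0) = -1
f′(0) = 3
f′′(0) = 1/4
The Taylor polynomial is Σ f^(k)(0)/k! · w^k.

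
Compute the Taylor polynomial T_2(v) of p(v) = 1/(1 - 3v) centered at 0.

9*v^2 + 3*v + 1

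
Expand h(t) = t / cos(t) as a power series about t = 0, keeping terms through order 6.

Write the quotient as an unknown series and match coefficients against numerator = denominator · series.
h(0) = 0
h′(0) = 1
h′′(0) = 0
h′′′(0) = 3
h^(4)(0) = 0
h^(5)(0) = 25
h^(6)(0) = 0
Dividing each by k! gives the coefficients c_0, ..., c_6.

5*t^5/24 + t^3/2 + t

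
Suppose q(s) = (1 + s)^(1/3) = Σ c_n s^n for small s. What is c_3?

5/81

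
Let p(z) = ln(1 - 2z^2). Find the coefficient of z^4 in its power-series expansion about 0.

-2

[z^0] = 0;  [z^1] = 0;  [z^2] = -2;  [z^3] = 0;  [z^4] = -2.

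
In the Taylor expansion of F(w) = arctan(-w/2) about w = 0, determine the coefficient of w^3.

1/24

F(0) = 0
F′(0) = -1/2
F′′(0) = 0
F′′′(0) = 1/4
Then c_k = F^(k)(0)/k! gives each Taylor coefficient.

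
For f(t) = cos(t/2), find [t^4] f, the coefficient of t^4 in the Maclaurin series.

f(0) = 1
f′(0) = 0
f′′(0) = -1/4
f′′′(0) = 0
f^(4)(0) = 1/16
So c_4 = f^(4)(0)/4! = 1/384.

1/384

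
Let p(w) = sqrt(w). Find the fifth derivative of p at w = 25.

21/12500000

Compute the successive derivatives at the expansion point and divide by k!.
The coefficient of (w - 25)^5 in the expansion is 7/500000000, so p^(5)(25) = 5! * (7/500000000) = 21/12500000.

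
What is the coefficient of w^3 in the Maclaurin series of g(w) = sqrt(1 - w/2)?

-1/128

Compute the successive derivatives at the expansion point and divide by k!.
g(0) = 1
g′(0) = -1/4
g′′(0) = -1/16
g′′′(0) = -3/64
So c_3 = g′′′(0)/3! = -1/128.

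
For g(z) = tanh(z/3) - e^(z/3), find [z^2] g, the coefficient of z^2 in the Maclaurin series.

-1/18

Combine the two series term by term.
[z^0] = -1;  [z^1] = 0;  [z^2] = -1/18.
So c_2 = g′′(0)/2! = -1/18.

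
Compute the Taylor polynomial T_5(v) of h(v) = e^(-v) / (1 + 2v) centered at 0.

Write out both Maclaurin series and multiply, keeping only the needed powers.
h(0) = 1
h′(0) = -3
h′′(0) = 13
h′′′(0) = -79
h^(4)(0) = 633
h^(5)(0) = -6331

-6331*v^5/120 + 211*v^4/8 - 79*v^3/6 + 13*v^2/2 - 3*v + 1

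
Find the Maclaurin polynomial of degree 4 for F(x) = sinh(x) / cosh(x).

-x^3/3 + x

Divide the numerator series by the denominator series (power-series long division).
F(0) = 0
F′(0) = 1
F′′(0) = 0
F′′′(0) = -2
F^(4)(0) = 0
Dividing each by k! gives the coefficients c_0, ..., c_4.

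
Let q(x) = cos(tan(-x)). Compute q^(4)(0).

-7

Let u equal the inner series; expand the outer function in u and truncate.
From the series, [x^4] q = -7/24; multiply by 4! = 24 to get -7.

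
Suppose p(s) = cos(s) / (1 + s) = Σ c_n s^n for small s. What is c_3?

-1/2

Multiply the two series term by term and collect like powers.
p(0) = 1
p′(0) = -1
p′′(0) = 1
p′′′(0) = -3
So c_3 = p′′′(0)/3! = -1/2.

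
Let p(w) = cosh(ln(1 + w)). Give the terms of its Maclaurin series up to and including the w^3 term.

-w^3/2 + w^2/2 + 1

Compose series: expand the inner function first, then feed it into the outer expansion.
[w^0] = 1;  [w^1] = 0;  [w^2] = 1/2;  [w^3] = -1/2.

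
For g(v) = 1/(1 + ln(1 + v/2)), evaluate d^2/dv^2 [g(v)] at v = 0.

3/4

Let u equal the inner series; expand the outer function in u and truncate.
The coefficient of v^2 in the expansion is 3/8, so g′′(0) = 2! * (3/8) = 3/4.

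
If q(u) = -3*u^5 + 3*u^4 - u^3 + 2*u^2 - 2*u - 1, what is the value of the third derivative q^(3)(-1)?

-258

Compute the successive derivatives at the expansion point and divide by k!.
The coefficient of (u + 1)^3 in the expansion is -43, so q′′′(-1) = 3! * (-43) = -258.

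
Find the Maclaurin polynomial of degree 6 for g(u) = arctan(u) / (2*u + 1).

Use 1/(1 - r) = Σ r^k on the denominator, then take the Cauchy product.

-446*u^6/15 + 223*u^5/15 - 22*u^4/3 + 11*u^3/3 - 2*u^2 + u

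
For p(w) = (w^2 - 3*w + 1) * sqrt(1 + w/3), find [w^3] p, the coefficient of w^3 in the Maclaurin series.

91/432

Distribute the polynomial across the series and collect like powers.
p(0) = 1
p′(0) = -17/6
p′′(0) = 35/36
p′′′(0) = 91/72
So c_3 = p′′′(0)/3! = 91/432.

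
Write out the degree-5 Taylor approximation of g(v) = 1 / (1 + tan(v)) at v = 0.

-32*v^5/15 + 5*v^4/3 - 4*v^3/3 + v^2 - v + 1

Write 1/(1+u) = 1 - u + u^2 - u^3 + ... and substitute the series for u.
g(0) = 1
g′(0) = -1
g′′(0) = 2
g′′′(0) = -8
g^(4)(0) = 40
g^(5)(0) = -256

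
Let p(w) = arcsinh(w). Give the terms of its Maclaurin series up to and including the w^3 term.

-w^3/6 + w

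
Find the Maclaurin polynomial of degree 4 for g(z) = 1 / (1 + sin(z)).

2*z^4/3 - 5*z^3/6 + z^2 - z + 1

Write 1/(1+u) = 1 - u + u^2 - u^3 + ... and substitute the series for u.
g(0) = 1
g′(0) = -1
g′′(0) = 2
g′′′(0) = -5
g^(4)(0) = 16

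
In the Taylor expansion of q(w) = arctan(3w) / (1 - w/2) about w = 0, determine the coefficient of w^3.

Take the Cauchy product of the two expansions.
q(0) = 0
q′(0) = 3
q′′(0) = 3
q′′′(0) = -99/2

-33/4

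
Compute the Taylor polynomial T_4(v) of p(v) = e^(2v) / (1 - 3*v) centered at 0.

Multiply the numerator's expansion by the denominator's geometric series.
p(0) = 1
p′(0) = 5
p′′(0) = 34
p′′′(0) = 314
p^(4)(0) = 3784
Dividing each by k! gives the coefficients c_0, ..., c_4.

473*v^4/3 + 157*v^3/3 + 17*v^2 + 5*v + 1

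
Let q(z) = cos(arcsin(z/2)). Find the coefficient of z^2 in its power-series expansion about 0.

-1/8

Substitute the inner expansion into the outer series and collect powers.
q(0) = 1
q′(0) = 0
q′′(0) = -1/4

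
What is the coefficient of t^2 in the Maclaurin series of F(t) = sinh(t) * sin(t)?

Expand each factor separately, then convolve coefficients.
F(0) = 0
F′(0) = 0
F′′(0) = 2

1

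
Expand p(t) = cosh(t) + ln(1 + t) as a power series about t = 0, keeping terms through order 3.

t^3/3 + t + 1

Combine the two series term by term.
[t^0] = 1;  [t^1] = 1;  [t^2] = 0;  [t^3] = 1/3.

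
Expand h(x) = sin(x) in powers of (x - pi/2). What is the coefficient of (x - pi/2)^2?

h(pi/2) = 1
h′(pi/2) = 0
h′′(pi/2) = -1
So c_2 = h′′(pi/2)/2! = -1/2.

-1/2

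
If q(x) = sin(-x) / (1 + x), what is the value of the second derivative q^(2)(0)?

2

Take the Cauchy product of the two expansions.
The coefficient of x^2 in the expansion is 1, so q′′(0) = 2! * (1) = 2.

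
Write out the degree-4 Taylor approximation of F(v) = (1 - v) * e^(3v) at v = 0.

-9*v^4/8 + 3*v^2/2 + 2*v + 1

Multiply each power in the prefactor through the base expansion.
[v^0] = 1;  [v^1] = 2;  [v^2] = 3/2;  [v^3] = 0;  [v^4] = -9/8.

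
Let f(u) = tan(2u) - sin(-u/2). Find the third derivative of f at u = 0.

Expand each term separately and add.
The coefficient of u^3 in the expansion is 127/48, so f′′′(0) = 3! * (127/48) = 127/8.

127/8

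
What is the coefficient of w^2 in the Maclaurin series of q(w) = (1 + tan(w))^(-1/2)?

3/8

Let u equal the inner series; expand the outer function in u and truncate.
q(0) = 1
q′(0) = -1/2
q′′(0) = 3/4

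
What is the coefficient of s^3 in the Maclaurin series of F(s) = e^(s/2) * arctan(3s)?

Take the Cauchy product of the two expansions.
[s^0] = 0;  [s^1] = 3;  [s^2] = 3/2;  [s^3] = -69/8.
So c_3 = F′′′(0)/3! = -69/8.

-69/8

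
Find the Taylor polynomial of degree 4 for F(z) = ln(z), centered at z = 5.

-(z - 5)^4/2500 + (z - 5)^3/375 - (z - 5)^2/50 + (z - 5)/5 + ln(5)

Compute the successive derivatives at the expansion point and divide by k!.
F(5) = ln(5)
F′(5) = 1/5
F′′(5) = -1/25
F′′′(5) = 2/125
F^(4)(5) = -6/625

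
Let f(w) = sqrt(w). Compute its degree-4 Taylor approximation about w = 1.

-5*(w - 1)^4/128 + (w - 1)^3/16 - (w - 1)^2/8 + (w - 1)/2 + 1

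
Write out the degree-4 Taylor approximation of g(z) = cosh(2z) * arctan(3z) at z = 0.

-3*z^3 + 3*z

Multiply the two series term by term and collect like powers.
g(0) = 0
g′(0) = 3
g′′(0) = 0
g′′′(0) = -18
g^(4)(0) = 0
The Taylor polynomial is Σ g^(k)(0)/k! · z^k.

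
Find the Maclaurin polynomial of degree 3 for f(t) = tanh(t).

Differentiate repeatedly and evaluate at the center.

-t^3/3 + t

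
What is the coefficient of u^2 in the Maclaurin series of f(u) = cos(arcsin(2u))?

-2

Let u equal the inner series; expand the outer function in u and truncate.
f(0) = 1
f′(0) = 0
f′′(0) = -4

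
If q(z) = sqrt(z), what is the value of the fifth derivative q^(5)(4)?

105/16384

The coefficient of (z - 4)^5 in the expansion is 7/131072, so q^(5)(4) = 5! * (7/131072) = 105/16384.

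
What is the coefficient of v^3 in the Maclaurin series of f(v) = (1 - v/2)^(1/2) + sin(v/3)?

Expand each term separately and add.
f(0) = 1
f′(0) = 1/12
f′′(0) = -1/16
f′′′(0) = -145/1728
So c_3 = f′′′(0)/3! = -145/10368.

-145/10368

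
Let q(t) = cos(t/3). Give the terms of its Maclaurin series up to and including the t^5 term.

t^4/1944 - t^2/18 + 1

Compute the successive derivatives at the expansion point and divide by k!.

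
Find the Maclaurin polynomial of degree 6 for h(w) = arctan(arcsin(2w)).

Compose series: expand the inner function first, then feed it into the outer expansion.
h(0) = 0
h′(0) = 2
h′′(0) = 0
h′′′(0) = -8
h^(4)(0) = 0
h^(5)(0) = 416
h^(6)(0) = 0
Then c_k = h^(k)(0)/k! gives each Taylor coefficient.

52*w^5/15 - 4*w^3/3 + 2*w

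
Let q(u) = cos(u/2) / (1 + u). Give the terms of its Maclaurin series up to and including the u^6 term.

Multiply the two series term by term and collect like powers.

40439*u^6/46080 - 337*u^5/384 + 337*u^4/384 - 7*u^3/8 + 7*u^2/8 - u + 1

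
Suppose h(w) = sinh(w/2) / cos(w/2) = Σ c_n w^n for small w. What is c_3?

Write the quotient as an unknown series and match coefficients against numerator = denominator · series.
h(0) = 0
h′(0) = 1/2
h′′(0) = 0
h′′′(0) = 1/2

1/12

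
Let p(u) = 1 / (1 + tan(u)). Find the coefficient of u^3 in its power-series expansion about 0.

-4/3

Use the geometric series for the reciprocal, then substitute.
p(0) = 1
p′(0) = -1
p′′(0) = 2
p′′′(0) = -8
So c_3 = p′′′(0)/3! = -4/3.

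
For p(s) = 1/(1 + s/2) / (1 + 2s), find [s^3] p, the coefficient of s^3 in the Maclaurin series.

Multiply the two series term by term and collect like powers.
[s^0] = 1;  [s^1] = -5/2;  [s^2] = 21/4;  [s^3] = -85/8.
So c_3 = p′′′(0)/3! = -85/8.

-85/8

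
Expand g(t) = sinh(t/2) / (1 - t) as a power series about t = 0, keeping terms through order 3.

Take the Cauchy product of the two expansions.

25*t^3/48 + t^2/2 + t/2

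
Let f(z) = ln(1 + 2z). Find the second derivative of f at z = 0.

-4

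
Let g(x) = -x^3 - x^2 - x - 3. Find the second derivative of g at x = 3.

Use the known series and substitute for the argument.
The coefficient of (x - 3)^2 in the expansion is -10, so g′′(3) = 2! * (-10) = -20.

-20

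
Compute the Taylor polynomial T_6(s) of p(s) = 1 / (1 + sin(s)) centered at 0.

17*s^6/45 - 61*s^5/120 + 2*s^4/3 - 5*s^3/6 + s^2 - s + 1

Expand as Σ (-1)^k u^k with u equal to the inner function's series.
p(0) = 1
p′(0) = -1
p′′(0) = 2
p′′′(0) = -5
p^(4)(0) = 16
p^(5)(0) = -61
p^(6)(0) = 272
Then c_k = p^(k)(0)/k! gives each Taylor coefficient.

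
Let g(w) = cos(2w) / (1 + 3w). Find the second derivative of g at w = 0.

14

Take the Cauchy product of the two expansions.
The coefficient of w^2 in the expansion is 7, so g′′(0) = 2! * (7) = 14.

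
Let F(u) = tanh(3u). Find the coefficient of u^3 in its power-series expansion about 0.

-9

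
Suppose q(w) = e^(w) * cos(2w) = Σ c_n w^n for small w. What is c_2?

Take the Cauchy product of the two expansions.
q(0) = 1
q′(0) = 1
q′′(0) = -3
So c_2 = q′′(0)/2! = -3/2.

-3/2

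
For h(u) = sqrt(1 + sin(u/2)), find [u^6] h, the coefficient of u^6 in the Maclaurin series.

Let u equal the inner series; expand the outer function in u and truncate.
h(0) = 1
h′(0) = 1/4
h′′(0) = -1/16
h′′′(0) = -1/64
h^(4)(0) = 1/256
h^(5)(0) = 1/1024
h^(6)(0) = -1/4096
So c_6 = h^(6)(0)/6! = -1/2949120.

-1/2949120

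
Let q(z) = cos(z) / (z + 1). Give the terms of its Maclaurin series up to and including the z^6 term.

389*z^6/720 - 13*z^5/24 + 13*z^4/24 - z^3/2 + z^2/2 - z + 1

Multiply the numerator's expansion by the denominator's geometric series.
[z^0] = 1;  [z^1] = -1;  [z^2] = 1/2;  [z^3] = -1/2;  [z^4] = 13/24;  [z^5] = -13/24;  [z^6] = 389/720.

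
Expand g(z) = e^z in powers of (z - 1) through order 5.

e*(z - 1)^5/120 + e*(z - 1)^4/24 + e*(z - 1)^3/6 + e*(z - 1)^2/2 + e*(z - 1) + e

g(1) = e
g′(1) = e
g′′(1) = e
g′′′(1) = e
g^(4)(1) = e
g^(5)(1) = e
Then c_k = g^(k)(1)/k! gives each Taylor coefficient.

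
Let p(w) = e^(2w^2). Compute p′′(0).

4

The coefficient of w^2 in the expansion is 2, so p′′(0) = 2! * (2) = 4.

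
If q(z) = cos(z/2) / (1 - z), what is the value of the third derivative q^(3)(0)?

21/4

Expand each factor separately, then convolve coefficients.
The coefficient of z^3 in the expansion is 7/8, so q′′′(0) = 3! * (7/8) = 21/4.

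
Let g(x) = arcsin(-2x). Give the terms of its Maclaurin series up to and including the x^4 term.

[x^0] = 0;  [x^1] = -2;  [x^2] = 0;  [x^3] = -4/3;  [x^4] = 0.

-4*x^3/3 - 2*x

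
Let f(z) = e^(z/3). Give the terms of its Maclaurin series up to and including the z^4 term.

z^4/1944 + z^3/162 + z^2/18 + z/3 + 1

f(0) = 1
f′(0) = 1/3
f′′(0) = 1/9
f′′′(0) = 1/27
f^(4)(0) = 1/81
Dividing each by k! gives the coefficients c_0, ..., c_4.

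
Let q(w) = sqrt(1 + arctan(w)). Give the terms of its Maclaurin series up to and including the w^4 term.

17*w^4/384 - 5*w^3/48 - w^2/8 + w/2 + 1

Let u equal the inner series; expand the outer function in u and truncate.
[w^0] = 1;  [w^1] = 1/2;  [w^2] = -1/8;  [w^3] = -5/48;  [w^4] = 17/384.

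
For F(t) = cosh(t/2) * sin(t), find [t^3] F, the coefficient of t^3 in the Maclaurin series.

-1/24

Take the Cauchy product of the two expansions.
F(0) = 0
F′(0) = 1
F′′(0) = 0
F′′′(0) = -1/4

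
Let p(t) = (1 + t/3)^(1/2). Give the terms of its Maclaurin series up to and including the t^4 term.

-5*t^4/10368 + t^3/432 - t^2/72 + t/6 + 1

Use the known series and substitute for the argument.
p(0) = 1
p′(0) = 1/6
p′′(0) = -1/36
p′′′(0) = 1/72
p^(4)(0) = -5/432
Then c_k = p^(k)(0)/k! gives each Taylor coefficient.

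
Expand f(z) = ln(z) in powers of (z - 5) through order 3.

Use the known series and substitute for the argument.
[(z - 5)^0] = ln(5);  [(z - 5)^1] = 1/5;  [(z - 5)^2] = -1/50;  [(z - 5)^3] = 1/375.

(z - 5)^3/375 - (z - 5)^2/50 + (z - 5)/5 + ln(5)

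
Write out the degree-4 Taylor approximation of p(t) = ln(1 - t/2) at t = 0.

-t^4/64 - t^3/24 - t^2/8 - t/2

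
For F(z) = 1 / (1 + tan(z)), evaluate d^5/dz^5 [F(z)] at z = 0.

-256

Expand as Σ (-1)^k u^k with u equal to the inner function's series.
The coefficient of z^5 in the expansion is -32/15, so F^(5)(0) = 5! * (-32/15) = -256.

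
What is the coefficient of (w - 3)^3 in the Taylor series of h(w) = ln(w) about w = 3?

h(3) = ln(3)
h′(3) = 1/3
h′′(3) = -1/9
h′′′(3) = 2/27
So c_3 = h′′′(3)/3! = 1/81.

1/81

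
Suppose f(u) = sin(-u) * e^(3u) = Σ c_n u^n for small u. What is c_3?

Write out both Maclaurin series and multiply, keeping only the needed powers.
f(0) = 0
f′(0) = -1
f′′(0) = -6
f′′′(0) = -26
So c_3 = f′′′(0)/3! = -13/3.

-13/3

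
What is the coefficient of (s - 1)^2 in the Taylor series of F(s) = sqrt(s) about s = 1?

Differentiate repeatedly and evaluate at the center.
F(1) = 1
F′(1) = 1/2
F′′(1) = -1/4
The Taylor polynomial is Σ F^(k)(1)/k! · (s - 1)^k.

-1/8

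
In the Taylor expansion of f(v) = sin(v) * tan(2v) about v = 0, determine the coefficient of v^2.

Take the Cauchy product of the two expansions.
[v^0] = 0;  [v^1] = 0;  [v^2] = 2.
So c_2 = f′′(0)/2! = 2.

2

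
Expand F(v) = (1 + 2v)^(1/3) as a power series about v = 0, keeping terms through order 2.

-4*v^2/9 + 2*v/3 + 1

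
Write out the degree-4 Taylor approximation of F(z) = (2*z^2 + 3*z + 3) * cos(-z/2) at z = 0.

Distribute the polynomial across the series and collect like powers.

-31*z^4/128 - 3*z^3/8 + 13*z^2/8 + 3*z + 3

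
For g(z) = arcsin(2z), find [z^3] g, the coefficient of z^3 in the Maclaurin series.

4/3

g(0) = 0
g′(0) = 2
g′′(0) = 0
g′′′(0) = 8
So c_3 = g′′′(0)/3! = 4/3.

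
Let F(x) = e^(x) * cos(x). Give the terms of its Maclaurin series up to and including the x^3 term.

Write out both Maclaurin series and multiply, keeping only the needed powers.

-x^3/3 + x + 1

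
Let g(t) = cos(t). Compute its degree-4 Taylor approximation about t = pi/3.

Compute the successive derivatives at the expansion point and divide by k!.

(t - pi/3)^4/48 + sqrt(3)*(t - pi/3)^3/12 - (t - pi/3)^2/4 - sqrt(3)*(t - pi/3)/2 + 1/2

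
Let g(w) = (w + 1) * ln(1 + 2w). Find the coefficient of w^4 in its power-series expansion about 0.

Distribute the polynomial across the series and collect like powers.

-4/3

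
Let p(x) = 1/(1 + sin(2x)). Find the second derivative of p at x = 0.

Plug the Maclaurin series of the inner function into that of the outer and collect terms.
The coefficient of x^2 in the expansion is 4, so p′′(0) = 2! * (4) = 8.

8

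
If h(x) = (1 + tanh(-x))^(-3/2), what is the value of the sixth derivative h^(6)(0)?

16575/64

Compose series: expand the inner function first, then feed it into the outer expansion.
From the series, [x^6] h = 1105/3072; multiply by 6! = 720 to get 16575/64.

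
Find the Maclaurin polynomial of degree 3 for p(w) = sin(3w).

-9*w^3/2 + 3*w

[w^0] = 0;  [w^1] = 3;  [w^2] = 0;  [w^3] = -9/2.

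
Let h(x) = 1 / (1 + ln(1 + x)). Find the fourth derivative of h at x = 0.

Use the geometric series for the reciprocal, then substitute.
The coefficient of x^4 in the expansion is 11/3, so h^(4)(0) = 4! * (11/3) = 88.

88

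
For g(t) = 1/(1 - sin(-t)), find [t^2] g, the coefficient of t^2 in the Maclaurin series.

Substitute the inner expansion into the outer series and collect powers.
g(0) = 1
g′(0) = -1
g′′(0) = 2
So c_2 = g′′(0)/2! = 1.

1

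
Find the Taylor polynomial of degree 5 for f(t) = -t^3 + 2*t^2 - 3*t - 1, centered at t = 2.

-(t - 2)^3 - 4*(t - 2)^2 - 7*(t - 2) - 7

f(2) = -7
f′(2) = -7
f′′(2) = -8
f′′′(2) = -6
f^(4)(2) = 0
f^(5)(2) = 0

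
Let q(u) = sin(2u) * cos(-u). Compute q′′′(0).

-14

Take the Cauchy product of the two expansions.
The coefficient of u^3 in the expansion is -7/3, so q′′′(0) = 3! * (-7/3) = -14.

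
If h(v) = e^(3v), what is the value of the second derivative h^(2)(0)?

Compute the successive derivatives at the expansion point and divide by k!.
From the series, [v^2] h = 9/2; multiply by 2! = 2 to get 9.

9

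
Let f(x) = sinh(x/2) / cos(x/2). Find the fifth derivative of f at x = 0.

Divide the numerator series by the denominator series (power-series long division).
The coefficient of x^5 in the expansion is 3/320, so f^(5)(0) = 5! * (3/320) = 9/8.

9/8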